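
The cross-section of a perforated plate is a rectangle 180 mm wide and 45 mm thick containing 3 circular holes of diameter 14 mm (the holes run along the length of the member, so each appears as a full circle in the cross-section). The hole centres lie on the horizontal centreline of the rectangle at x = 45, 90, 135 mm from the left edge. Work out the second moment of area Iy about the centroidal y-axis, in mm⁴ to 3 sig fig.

Iy ≈ 2.12 × 10⁷ mm⁴

Break the section into simple shapes (no overlaps), measuring from the bottom-left corner of the bounding box.
Plate: 180 × 45, A = 8 100 mm², x = 90 mm, Ī = 21 870 000 mm⁴.
Hole 1 (subtracted): ⌀14, A = 153.94 mm², x = 45 mm, Ī = 1885.7 mm⁴.
Hole 2 (subtracted): ⌀14, A = 153.94 mm², x = 90 mm, Ī = 1885.7 mm⁴.
Hole 3 (subtracted): ⌀14, A = 153.94 mm², x = 135 mm, Ī = 1885.7 mm⁴.
By symmetry the centroid is at mid-width, x̄ = 90 mm.
Transfer each piece to the centroidal y-axis using Ī + A·d² with d = x − 90:
  plate: d = 0 mm → contributes +21 870 000 mm⁴
  hole 1: d = -45 mm → contributes −313 610 mm⁴
  hole 2: d = 0 mm → contributes −1885.7 mm⁴
  hole 3: d = 45 mm → contributes −313 610 mm⁴
Total I = 21 240 894 mm⁴.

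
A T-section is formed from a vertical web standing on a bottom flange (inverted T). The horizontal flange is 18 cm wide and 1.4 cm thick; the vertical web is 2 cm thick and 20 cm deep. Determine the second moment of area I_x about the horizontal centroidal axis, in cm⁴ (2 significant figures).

Decompose the section into non-overlapping parts with the origin at the bottom-left of its bounding rectangle.
Flange: 18 × 1.4, A = 25.2 cm², y = 0.7 cm, Ī = 4.116 cm⁴.
Web: 2 × 20, A = 40 cm², y = 11.4 cm, Ī = 1 333 cm⁴.
Centroid: ȳ = ΣA·y / ΣA = 7.264 cm.
Transfer each piece to the horizontal centroidal axis using Ī + A·d² with d = y − 7.264:
  flange: d = -6.564 cm → contributes +1 090 cm⁴
  web: d = 4.136 cm → contributes +2 017 cm⁴
Total I = 3 107 cm⁴.

I_x ≈ 3100 cm⁴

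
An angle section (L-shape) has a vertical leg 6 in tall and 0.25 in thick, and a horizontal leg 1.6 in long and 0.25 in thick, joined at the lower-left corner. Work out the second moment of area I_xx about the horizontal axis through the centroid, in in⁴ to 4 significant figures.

I_xx ≈ 6.779 in⁴

Split into non-overlapping primitives; take the origin at the lower-left of the bounding box.
Vertical leg: 0.25 × 6, A = 1.5 in², y = 3 in, Ī = 4.5 in⁴.
Horizontal leg (remainder): 1.35 × 0.25, A = 0.3375 in², y = 0.125 in, Ī = 0.00175781 in⁴.
Centroid: ȳ = ΣA·y / ΣA = 2.47194 in.
Transfer each piece to the horizontal axis through the centroid using Ī + A·d² with d = y − 2.47194:
  vertical leg: d = 0.528061 in → contributes +4.91827 in⁴
  horizontal leg (remainder): d = -2.34694 in → contributes +1.86075 in⁴
Total I = 6.77902 in⁴.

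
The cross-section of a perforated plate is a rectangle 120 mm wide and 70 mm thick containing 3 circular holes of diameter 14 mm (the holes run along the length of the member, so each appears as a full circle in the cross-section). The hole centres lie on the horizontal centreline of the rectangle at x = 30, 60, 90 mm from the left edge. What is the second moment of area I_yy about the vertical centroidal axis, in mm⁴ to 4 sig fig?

Decompose the section into non-overlapping parts with the origin at the bottom-left of its bounding rectangle.
Plate: 120 × 70, A = 8 400 mm², x = 60 mm, Ī = 10 080 000 mm⁴.
Hole 1 (subtracted): ⌀14, A = 153.938 mm², x = 30 mm, Ī = 1885.74 mm⁴.
Hole 2 (subtracted): ⌀14, A = 153.938 mm², x = 60 mm, Ī = 1885.74 mm⁴.
Hole 3 (subtracted): ⌀14, A = 153.938 mm², x = 90 mm, Ī = 1885.74 mm⁴.
By symmetry the centroid is at mid-width, x̄ = 60 mm.
Transfer each piece to the vertical centroidal axis using Ī + A·d² with d = x − 60:
  plate: d = 0 mm → contributes +10 080 000 mm⁴
  hole 1: d = -30 mm → contributes −140 430 mm⁴
  hole 2: d = 0 mm → contributes −1885.74 mm⁴
  hole 3: d = 30 mm → contributes −140 430 mm⁴
Total I = 9 797 254 mm⁴.

I_yy ≈ 9.797 × 10⁶ mm⁴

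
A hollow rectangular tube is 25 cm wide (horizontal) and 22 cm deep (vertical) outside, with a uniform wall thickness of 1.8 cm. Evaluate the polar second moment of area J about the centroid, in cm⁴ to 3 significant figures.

J ≈ 2.47 × 10⁴ cm⁴

Break the section into simple shapes (no overlaps), measuring from the bottom-left corner of the bounding box.
Outer rectangle: 25 × 22, A = 550 cm², y = 11 cm, Ī = 22 183 cm⁴.
Inner void (subtracted): 21.4 × 18.4, A = 393.76 cm², y = 11 cm, Ī = 11 109 cm⁴.
By symmetry the centroid is at mid-height, ȳ = 11 cm.
All pieces are centred on the centroidal x-axis, so I = ΣĪ (holes subtracted) = 11 074 cm⁴.
Repeating about the centroidal y-axis gives I_y = 13 619 cm⁴.
Polar second moment: J = I_x + I_y = 24 693 cm⁴.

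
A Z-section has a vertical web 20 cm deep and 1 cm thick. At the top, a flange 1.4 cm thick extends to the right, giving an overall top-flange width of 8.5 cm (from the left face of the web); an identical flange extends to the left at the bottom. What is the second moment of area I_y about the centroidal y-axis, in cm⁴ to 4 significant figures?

I_y ≈ 479.4 cm⁴

Break the section into simple shapes (no overlaps), measuring from the bottom-left corner of the bounding box.
Web: 1 × 20, A = 20 cm², x = 8 cm, Ī = 1.66667 cm⁴.
Top flange (beyond web): 7.5 × 1.4, A = 10.5 cm², x = 12.25 cm, Ī = 49.2188 cm⁴.
Bottom flange (beyond web): 7.5 × 1.4, A = 10.5 cm², x = 3.75 cm, Ī = 49.2188 cm⁴.
Centroid: x̄ = ΣA·x / ΣA = 8 cm.
Transfer each piece to the centroidal y-axis using Ī + A·d² with d = x − 8:
  web: d = 0 cm → contributes +1.66667 cm⁴
  top flange (beyond web): d = 4.25 cm → contributes +238.875 cm⁴
  bottom flange (beyond web): d = -4.25 cm → contributes +238.875 cm⁴
Total I = 479.417 cm⁴.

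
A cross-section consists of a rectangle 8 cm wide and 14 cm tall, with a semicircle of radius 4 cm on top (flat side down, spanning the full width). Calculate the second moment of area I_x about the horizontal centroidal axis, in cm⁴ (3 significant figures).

Split into non-overlapping primitives; take the origin at the lower-left of the bounding box.
Rectangular body: 8 × 14, A = 112 cm², y = 7 cm, Ī = 1829.3 cm⁴.
Semicircular cap: semicircle r = 4, A = 25.133 cm², y = 15.698 cm, Ī = 28.098 cm⁴.
Centroid: ȳ = ΣA·y / ΣA = 8.594 cm.
Transfer each piece to the horizontal centroidal axis using Ī + A·d² with d = y − 8.594:
  rectangular body: d = -1.594 cm → contributes +2113.9 cm⁴
  semicircular cap: d = 7.1036 cm → contributes +1296.3 cm⁴
Total I = 3410.3 cm⁴.

I_x ≈ 3410 cm⁴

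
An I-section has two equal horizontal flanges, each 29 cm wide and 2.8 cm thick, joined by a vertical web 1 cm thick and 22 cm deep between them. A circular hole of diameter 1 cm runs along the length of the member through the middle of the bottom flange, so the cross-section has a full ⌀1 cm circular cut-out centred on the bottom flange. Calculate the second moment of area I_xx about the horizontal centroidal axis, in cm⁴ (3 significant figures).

I_xx ≈ 2.58 × 10⁴ cm⁴

Split into non-overlapping primitives; take the origin at the lower-left of the bounding box.
Bottom flange: 29 × 2.8, A = 81.2 cm², y = 1.4 cm, Ī = 53.051 cm⁴.
Web: 1 × 22, A = 22 cm², y = 13.8 cm, Ī = 887.33 cm⁴.
Top flange: 29 × 2.8, A = 81.2 cm², y = 26.2 cm, Ī = 53.051 cm⁴.
Hole (subtracted): ⌀1, A = 0.7854 cm², y = 1.4 cm, Ī = 0.049087 cm⁴.
Centroid: ȳ = ΣA·y / ΣA = 13.853 cm.
Transfer each piece to the horizontal centroidal axis using Ī + A·d² with d = y − 13.853:
  bottom flange: d = -12.453 cm → contributes +12 645 cm⁴
  web: d = -0.05304 cm → contributes +887.4 cm⁴
  top flange: d = 12.347 cm → contributes +12 432 cm⁴
  hole: d = -12.453 cm → contributes −121.85 cm⁴
Total I = 25 843 cm⁴.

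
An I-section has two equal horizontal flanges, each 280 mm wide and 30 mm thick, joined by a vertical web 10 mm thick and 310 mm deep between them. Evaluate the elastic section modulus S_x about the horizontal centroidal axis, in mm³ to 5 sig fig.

Treat the section as a set of non-overlapping primitives; coordinates are from the bounding-box lower-left.
Bottom flange: 280 × 30, A = 8 400 mm², y = 15 mm, Ī = 630 000 mm⁴.
Web: 10 × 310, A = 3 100 mm², y = 185 mm, Ī = 24 825 833 mm⁴.
Top flange: 280 × 30, A = 8 400 mm², y = 355 mm, Ī = 630 000 mm⁴.
By symmetry the centroid is at mid-height, ȳ = 185 mm.
Transfer each piece to the horizontal centroidal axis using Ī + A·d² with d = y − 185:
  bottom flange: d = -170 mm → contributes +243 390 000 mm⁴
  web: d = 0 mm → contributes +24 825 833 mm⁴
  top flange: d = 170 mm → contributes +243 390 000 mm⁴
Total I = 511 605 833 mm⁴.
Extreme fibre distance c = 185 mm; S = I/c = 2 765 437 mm³.

S_x ≈ 2.7654 × 10⁶ mm³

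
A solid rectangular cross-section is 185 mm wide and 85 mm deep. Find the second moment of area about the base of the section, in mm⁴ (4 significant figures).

I_base ≈ 3.787 × 10⁷ mm⁴

The section: 185 × 85, A = 15 725 mm², y = 42.5 mm, Ī = 9 467 760 mm⁴.
Transfer it to the bottom edge using Ī + A·d² with d = y − 0:
  the section: d = 42.5 mm → contributes +37 871 042 mm⁴
Total I = 37 871 042 mm⁴.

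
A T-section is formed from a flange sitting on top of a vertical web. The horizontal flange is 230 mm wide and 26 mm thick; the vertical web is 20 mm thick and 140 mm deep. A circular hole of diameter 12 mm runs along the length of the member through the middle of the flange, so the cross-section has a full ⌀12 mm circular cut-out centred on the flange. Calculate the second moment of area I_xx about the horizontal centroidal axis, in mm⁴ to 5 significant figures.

Treat the section as a set of non-overlapping primitives; coordinates are from the bounding-box lower-left.
Flange: 230 × 26, A = 5 980 mm², y = 153 mm, Ī = 336873.3 mm⁴.
Web: 20 × 140, A = 2 800 mm², y = 70 mm, Ī = 4 573 333 mm⁴.
Hole (subtracted): ⌀12, A = 113.0973 mm², y = 153 mm, Ī = 1017.876 mm⁴.
Centroid: ȳ = ΣA·y / ΣA = 126.1853 mm.
Transfer each piece to the horizontal centroidal axis using Ī + A·d² with d = y − 126.1853:
  flange: d = 26.81465 mm → contributes +4 636 647 mm⁴
  web: d = -56.18535 mm → contributes +13 412 354 mm⁴
  hole: d = 26.81465 mm → contributes −82337.77 mm⁴
Total I = 17 966 663 mm⁴.

I_xx ≈ 1.7967 × 10⁷ mm⁴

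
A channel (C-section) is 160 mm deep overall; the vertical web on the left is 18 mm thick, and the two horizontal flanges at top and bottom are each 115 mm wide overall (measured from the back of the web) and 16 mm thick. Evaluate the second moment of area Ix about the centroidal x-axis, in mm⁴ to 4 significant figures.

Ix ≈ 2.230 × 10⁷ mm⁴

Break the section into simple shapes (no overlaps), measuring from the bottom-left corner of the bounding box.
Web: 18 × 160, A = 2 880 mm², y = 80 mm, Ī = 6 144 000 mm⁴.
Top flange (beyond web): 97 × 16, A = 1 552 mm², y = 152 mm, Ī = 33109.3 mm⁴.
Bottom flange (beyond web): 97 × 16, A = 1 552 mm², y = 8 mm, Ī = 33109.3 mm⁴.
By symmetry the centroid is at mid-height, ȳ = 80 mm.
Transfer each piece to the centroidal x-axis using Ī + A·d² with d = y − 80:
  web: d = 0 mm → contributes +6 144 000 mm⁴
  top flange (beyond web): d = 72 mm → contributes +8 078 677 mm⁴
  bottom flange (beyond web): d = -72 mm → contributes +8 078 677 mm⁴
Total I = 22 301 355 mm⁴.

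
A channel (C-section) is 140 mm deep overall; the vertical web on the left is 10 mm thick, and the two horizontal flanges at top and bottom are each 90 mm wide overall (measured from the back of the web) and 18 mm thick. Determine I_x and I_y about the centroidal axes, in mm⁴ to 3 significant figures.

Treat the section as a set of non-overlapping primitives; coordinates are from the bounding-box lower-left.
Web: 10 × 140, A = 1 400 mm², y = 70 mm, Ī = 2 286 667 mm⁴.
Top flange (beyond web): 80 × 18, A = 1 440 mm², y = 131 mm, Ī = 38 880 mm⁴.
Bottom flange (beyond web): 80 × 18, A = 1 440 mm², y = 9 mm, Ī = 38 880 mm⁴.
By symmetry the centroid is at mid-height, ȳ = 70 mm.
Transfer each piece to the centroidal x-axis using Ī + A·d² with d = y − 70:
  web: d = 0 mm → contributes +2 286 667 mm⁴
  top flange (beyond web): d = 61 mm → contributes +5 397 120 mm⁴
  bottom flange (beyond web): d = -61 mm → contributes +5 397 120 mm⁴
Total I = 13 080 907 mm⁴.
For the y-axis: x̄ = 35.28 mm.
Repeating about the centroidal y-axis gives I_y = 3 455 330 mm⁴.

I_x ≈ 1.31 × 10⁷ mm⁴, I_y ≈ 3.46 × 10⁶ mm⁴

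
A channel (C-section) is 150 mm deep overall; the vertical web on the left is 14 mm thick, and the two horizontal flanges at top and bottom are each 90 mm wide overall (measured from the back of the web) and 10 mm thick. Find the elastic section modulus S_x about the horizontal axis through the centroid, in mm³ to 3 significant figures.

Break the section into simple shapes (no overlaps), measuring from the bottom-left corner of the bounding box.
Web: 14 × 150, A = 2 100 mm², y = 75 mm, Ī = 3 937 500 mm⁴.
Top flange (beyond web): 76 × 10, A = 760 mm², y = 145 mm, Ī = 6333.3 mm⁴.
Bottom flange (beyond web): 76 × 10, A = 760 mm², y = 5 mm, Ī = 6333.3 mm⁴.
By symmetry the centroid is at mid-height, ȳ = 75 mm.
Transfer each piece to the horizontal axis through the centroid using Ī + A·d² with d = y − 75:
  web: d = 0 mm → contributes +3 937 500 mm⁴
  top flange (beyond web): d = 70 mm → contributes +3 730 333 mm⁴
  bottom flange (beyond web): d = -70 mm → contributes +3 730 333 mm⁴
Total I = 11 398 167 mm⁴.
Extreme fibre distance c = 75 mm; S = I/c = 151 976 mm³.

S_x ≈ 1.52 × 10⁵ mm³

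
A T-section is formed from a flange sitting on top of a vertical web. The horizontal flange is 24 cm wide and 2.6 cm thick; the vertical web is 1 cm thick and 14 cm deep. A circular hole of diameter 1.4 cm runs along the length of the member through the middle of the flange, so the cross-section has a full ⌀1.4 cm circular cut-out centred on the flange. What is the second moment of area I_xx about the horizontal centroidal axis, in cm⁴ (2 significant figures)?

I_xx ≈ 1000 cm⁴

Decompose the section into non-overlapping parts with the origin at the bottom-left of its bounding rectangle.
Flange: 24 × 2.6, A = 62.4 cm², y = 15.3 cm, Ī = 35.15 cm⁴.
Web: 1 × 14, A = 14 cm², y = 7 cm, Ī = 228.7 cm⁴.
Hole (subtracted): ⌀1.4, A = 1.539 cm², y = 15.3 cm, Ī = 0.1886 cm⁴.
Centroid: ȳ = ΣA·y / ΣA = 13.75 cm.
Transfer each piece to the horizontal centroidal axis using Ī + A·d² with d = y − 13.75:
  flange: d = 1.552 cm → contributes +185.5 cm⁴
  web: d = -6.748 cm → contributes +866.1 cm⁴
  hole: d = 1.552 cm → contributes −3.898 cm⁴
Total I = 1 048 cm⁴.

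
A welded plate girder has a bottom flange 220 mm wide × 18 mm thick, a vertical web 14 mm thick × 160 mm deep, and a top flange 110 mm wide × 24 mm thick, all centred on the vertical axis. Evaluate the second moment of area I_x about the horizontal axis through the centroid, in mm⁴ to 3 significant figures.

Decompose the section into non-overlapping parts with the origin at the bottom-left of its bounding rectangle.
Bottom plate: 220 × 18, A = 3 960 mm², y = 9 mm, Ī = 106 920 mm⁴.
Web plate: 14 × 160, A = 2 240 mm², y = 98 mm, Ī = 4 778 667 mm⁴.
Top plate: 110 × 24, A = 2 640 mm², y = 190 mm, Ī = 126 720 mm⁴.
Centroid: ȳ = ΣA·y / ΣA = 85.606 mm.
Transfer each piece to the horizontal axis through the centroid using Ī + A·d² with d = y − 85.606:
  bottom plate: d = -76.606 mm → contributes +23 346 301 mm⁴
  web plate: d = 12.394 mm → contributes +5 122 737 mm⁴
  top plate: d = 104.39 mm → contributes +28 897 539 mm⁴
Total I = 57 366 577 mm⁴.

I_x ≈ 5.74 × 10⁷ mm⁴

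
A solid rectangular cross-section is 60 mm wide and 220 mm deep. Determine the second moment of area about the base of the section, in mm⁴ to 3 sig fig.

The section: 60 × 220, A = 13 200 mm², y = 110 mm, Ī = 53 240 000 mm⁴.
Transfer it to the base of the section using Ī + A·d² with d = y − 0:
  the section: d = 110 mm → contributes +212 960 000 mm⁴
Total I = 212 960 000 mm⁴.

I_base ≈ 2.13 × 10⁸ mm⁴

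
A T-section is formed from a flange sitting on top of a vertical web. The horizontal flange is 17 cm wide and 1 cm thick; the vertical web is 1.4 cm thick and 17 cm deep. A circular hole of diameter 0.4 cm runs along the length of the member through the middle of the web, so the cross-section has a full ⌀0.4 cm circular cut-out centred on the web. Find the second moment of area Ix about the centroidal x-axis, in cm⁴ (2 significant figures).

Ix ≈ 1400 cm⁴

Split into non-overlapping primitives; take the origin at the lower-left of the bounding box.
Flange: 17 × 1, A = 17 cm², y = 17.5 cm, Ī = 1.417 cm⁴.
Web: 1.4 × 17, A = 23.8 cm², y = 8.5 cm, Ī = 573.2 cm⁴.
Hole (subtracted): ⌀0.4, A = 0.1257 cm², y = 8.5 cm, Ī = 0.001257 cm⁴.
Centroid: ȳ = ΣA·y / ΣA = 12.26 cm.
Transfer each piece to the centroidal x-axis using Ī + A·d² with d = y − 12.26:
  flange: d = 5.238 cm → contributes +467.9 cm⁴
  web: d = -3.762 cm → contributes +909.9 cm⁴
  hole: d = -3.762 cm → contributes −1.779 cm⁴
Total I = 1 376 cm⁴.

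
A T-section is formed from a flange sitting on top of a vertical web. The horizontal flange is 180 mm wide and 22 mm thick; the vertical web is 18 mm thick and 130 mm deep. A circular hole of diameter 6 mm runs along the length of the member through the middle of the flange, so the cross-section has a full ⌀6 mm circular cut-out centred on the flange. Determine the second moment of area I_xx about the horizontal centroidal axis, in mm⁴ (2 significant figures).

I_xx ≈ 1.2 × 10⁷ mm⁴

Decompose the section into non-overlapping parts with the origin at the bottom-left of its bounding rectangle.
Flange: 180 × 22, A = 3 960 mm², y = 141 mm, Ī = 159 720 mm⁴.
Web: 18 × 130, A = 2 340 mm², y = 65 mm, Ī = 3 295 500 mm⁴.
Hole (subtracted): ⌀6, A = 28.27 mm², y = 141 mm, Ī = 63.62 mm⁴.
Centroid: ȳ = ΣA·y / ΣA = 112.6 mm.
Transfer each piece to the horizontal centroidal axis using Ī + A·d² with d = y − 112.6:
  flange: d = 28.36 mm → contributes +3 343 771 mm⁴
  web: d = -47.64 mm → contributes +8 607 222 mm⁴
  hole: d = 28.36 mm → contributes −22 798 mm⁴
Total I = 11 928 195 mm⁴.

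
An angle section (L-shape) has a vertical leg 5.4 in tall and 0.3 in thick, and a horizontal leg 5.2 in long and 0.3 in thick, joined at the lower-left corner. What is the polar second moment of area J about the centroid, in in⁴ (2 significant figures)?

Split into non-overlapping primitives; take the origin at the lower-left of the bounding box.
Vertical leg: 0.3 × 5.4, A = 1.62 in², y = 2.7 in, Ī = 3.937 in⁴.
Horizontal leg (remainder): 4.9 × 0.3, A = 1.47 in², y = 0.15 in, Ī = 0.01103 in⁴.
Centroid: ȳ = ΣA·y / ΣA = 1.487 in.
Transfer each piece to the centroidal x-axis using Ī + A·d² with d = y − 1.487:
  vertical leg: d = 1.213 in → contributes +6.321 in⁴
  horizontal leg (remainder): d = -1.337 in → contributes +2.638 in⁴
Total I = 8.959 in⁴.
For the y-axis: x̄ = 1.387 in.
Repeating about the centroidal y-axis gives I_y = 8.163 in⁴.
Polar second moment: J = I_x + I_y = 17.12 in⁴.

J ≈ 17 in⁴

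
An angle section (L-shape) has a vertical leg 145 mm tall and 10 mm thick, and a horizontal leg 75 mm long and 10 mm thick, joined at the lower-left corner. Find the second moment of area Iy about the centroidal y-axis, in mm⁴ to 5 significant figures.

Iy ≈ 8.7208 × 10⁵ mm⁴

Split into non-overlapping primitives; take the origin at the lower-left of the bounding box.
Vertical leg: 10 × 145, A = 1 450 mm², x = 5 mm, Ī = 12083.33 mm⁴.
Horizontal leg (remainder): 65 × 10, A = 650 mm², x = 42.5 mm, Ī = 228854.2 mm⁴.
Centroid: x̄ = ΣA·x / ΣA = 16.60714 mm.
Transfer each piece to the centroidal y-axis using Ī + A·d² with d = x − 16.60714:
  vertical leg: d = -11.60714 mm → contributes +207435.7 mm⁴
  horizontal leg (remainder): d = 25.89286 mm → contributes +664640.2 mm⁴
Total I = 872075.9 mm⁴.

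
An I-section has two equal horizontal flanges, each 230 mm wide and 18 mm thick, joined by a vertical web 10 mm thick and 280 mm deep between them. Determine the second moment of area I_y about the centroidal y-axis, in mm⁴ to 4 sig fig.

I_y ≈ 3.652 × 10⁷ mm⁴

Split into non-overlapping primitives; take the origin at the lower-left of the bounding box.
Bottom flange: 230 × 18, A = 4 140 mm², x = 115 mm, Ī = 18 250 500 mm⁴.
Web: 10 × 280, A = 2 800 mm², x = 115 mm, Ī = 23333.3 mm⁴.
Top flange: 230 × 18, A = 4 140 mm², x = 115 mm, Ī = 18 250 500 mm⁴.
By symmetry the centroid is at mid-width, x̄ = 115 mm.
All pieces are centred on the centroidal y-axis, so I = ΣĪ = 36 524 333 mm⁴.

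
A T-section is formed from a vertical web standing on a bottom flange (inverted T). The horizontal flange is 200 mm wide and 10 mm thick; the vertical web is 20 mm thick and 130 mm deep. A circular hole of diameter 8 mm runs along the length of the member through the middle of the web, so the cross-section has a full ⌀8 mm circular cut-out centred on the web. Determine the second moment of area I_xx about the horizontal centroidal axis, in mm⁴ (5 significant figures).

I_xx ≈ 9.1702 × 10⁶ mm⁴

Break the section into simple shapes (no overlaps), measuring from the bottom-left corner of the bounding box.
Flange: 200 × 10, A = 2 000 mm², y = 5 mm, Ī = 16666.67 mm⁴.
Web: 20 × 130, A = 2 600 mm², y = 75 mm, Ī = 3 661 667 mm⁴.
Hole (subtracted): ⌀8, A = 50.26548 mm², y = 75 mm, Ī = 201.0619 mm⁴.
Centroid: ȳ = ΣA·y / ΣA = 44.22897 mm.
Transfer each piece to the horizontal centroidal axis using Ī + A·d² with d = y − 44.22897:
  flange: d = -39.22897 mm → contributes +3 094 491 mm⁴
  web: d = 30.77103 mm → contributes +6 123 492 mm⁴
  hole: d = 30.77103 mm → contributes −47795.24 mm⁴
Total I = 9 170 189 mm⁴.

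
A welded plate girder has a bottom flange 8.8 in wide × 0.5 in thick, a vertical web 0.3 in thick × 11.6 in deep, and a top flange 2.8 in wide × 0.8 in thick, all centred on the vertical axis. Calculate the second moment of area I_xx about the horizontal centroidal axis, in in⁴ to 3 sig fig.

I_xx ≈ 270 in⁴

Treat the section as a set of non-overlapping primitives; coordinates are from the bounding-box lower-left.
Bottom plate: 8.8 × 0.5, A = 4.4 in², y = 0.25 in, Ī = 0.091667 in⁴.
Web plate: 0.3 × 11.6, A = 3.48 in², y = 6.3 in, Ī = 39.022 in⁴.
Top plate: 2.8 × 0.8, A = 2.24 in², y = 12.5 in, Ī = 0.11947 in⁴.
Centroid: ȳ = ΣA·y / ΣA = 5.0419 in.
Transfer each piece to the horizontal centroidal axis using Ī + A·d² with d = y − 5.0419:
  bottom plate: d = -4.7919 in → contributes +101.13 in⁴
  web plate: d = 1.2581 in → contributes +44.531 in⁴
  top plate: d = 7.4581 in → contributes +124.72 in⁴
Total I = 270.37 in⁴.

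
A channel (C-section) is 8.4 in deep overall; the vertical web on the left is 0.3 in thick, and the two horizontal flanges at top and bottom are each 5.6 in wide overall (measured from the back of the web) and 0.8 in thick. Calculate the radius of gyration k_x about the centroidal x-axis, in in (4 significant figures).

k_x ≈ 3.538 in

Decompose the section into non-overlapping parts with the origin at the bottom-left of its bounding rectangle.
Web: 0.3 × 8.4, A = 2.52 in², y = 4.2 in, Ī = 14.8176 in⁴.
Top flange (beyond web): 5.3 × 0.8, A = 4.24 in², y = 8 in, Ī = 0.226133 in⁴.
Bottom flange (beyond web): 5.3 × 0.8, A = 4.24 in², y = 0.4 in, Ī = 0.226133 in⁴.
By symmetry the centroid is at mid-height, ȳ = 4.2 in.
Transfer each piece to the centroidal x-axis using Ī + A·d² with d = y − 4.2:
  web: d = 0 in → contributes +14.8176 in⁴
  top flange (beyond web): d = 3.8 in → contributes +61.4517 in⁴
  bottom flange (beyond web): d = -3.8 in → contributes +61.4517 in⁴
Total I = 137.721 in⁴.
Radius of gyration: k = √(I/A) = √(137.721 / 11) = 3.53837 in.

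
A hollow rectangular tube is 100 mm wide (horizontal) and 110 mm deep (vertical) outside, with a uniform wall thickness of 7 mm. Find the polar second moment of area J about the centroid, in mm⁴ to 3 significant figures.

Break the section into simple shapes (no overlaps), measuring from the bottom-left corner of the bounding box.
Outer rectangle: 100 × 110, A = 11 000 mm², y = 55 mm, Ī = 11 091 667 mm⁴.
Inner void (subtracted): 86 × 96, A = 8 256 mm², y = 55 mm, Ī = 6 340 608 mm⁴.
By symmetry the centroid is at mid-height, ȳ = 55 mm.
All pieces are centred on the centroidal x-axis, so I = ΣĪ (holes subtracted) = 4 751 059 mm⁴.
Repeating about the centroidal y-axis gives I_y = 4 078 219 mm⁴.
Polar second moment: J = I_x + I_y = 8 829 277 mm⁴.

J ≈ 8.83 × 10⁶ mm⁴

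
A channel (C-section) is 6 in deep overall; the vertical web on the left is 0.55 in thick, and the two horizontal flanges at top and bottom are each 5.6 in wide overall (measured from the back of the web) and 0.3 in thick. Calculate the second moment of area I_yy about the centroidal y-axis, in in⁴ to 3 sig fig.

I_yy ≈ 18.9 in⁴

Decompose the section into non-overlapping parts with the origin at the bottom-left of its bounding rectangle.
Web: 0.55 × 6, A = 3.3 in², x = 0.275 in, Ī = 0.083188 in⁴.
Top flange (beyond web): 5.05 × 0.3, A = 1.515 in², x = 3.075 in, Ī = 3.2197 in⁴.
Bottom flange (beyond web): 5.05 × 0.3, A = 1.515 in², x = 3.075 in, Ī = 3.2197 in⁴.
Centroid: x̄ = ΣA·x / ΣA = 1.6153 in.
Transfer each piece to the centroidal y-axis using Ī + A·d² with d = x − 1.6153:
  web: d = -1.3403 in → contributes +6.0112 in⁴
  top flange (beyond web): d = 1.4597 in → contributes +6.4478 in⁴
  bottom flange (beyond web): d = 1.4597 in → contributes +6.4478 in⁴
Total I = 18.907 in⁴.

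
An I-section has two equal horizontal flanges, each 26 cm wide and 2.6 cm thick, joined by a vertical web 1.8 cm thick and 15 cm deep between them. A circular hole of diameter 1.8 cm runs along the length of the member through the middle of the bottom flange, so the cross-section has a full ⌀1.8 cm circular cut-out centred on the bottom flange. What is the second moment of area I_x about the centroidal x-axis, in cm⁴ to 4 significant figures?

Break the section into simple shapes (no overlaps), measuring from the bottom-left corner of the bounding box.
Bottom flange: 26 × 2.6, A = 67.6 cm², y = 1.3 cm, Ī = 38.0813 cm⁴.
Web: 1.8 × 15, A = 27 cm², y = 10.1 cm, Ī = 506.25 cm⁴.
Top flange: 26 × 2.6, A = 67.6 cm², y = 18.9 cm, Ī = 38.0813 cm⁴.
Hole (subtracted): ⌀1.8, A = 2.54469 cm², y = 1.3 cm, Ī = 0.5153 cm⁴.
Centroid: ȳ = ΣA·y / ΣA = 10.2403 cm.
Transfer each piece to the centroidal x-axis using Ī + A·d² with d = y − 10.2403:
  bottom flange: d = -8.94026 cm → contributes +5441.23 cm⁴
  web: d = -0.14026 cm → contributes +506.781 cm⁴
  top flange: d = 8.65974 cm → contributes +5107.48 cm⁴
  hole: d = -8.94026 cm → contributes −203.908 cm⁴
Total I = 10851.6 cm⁴.

I_x ≈ 1.085 × 10⁴ cm⁴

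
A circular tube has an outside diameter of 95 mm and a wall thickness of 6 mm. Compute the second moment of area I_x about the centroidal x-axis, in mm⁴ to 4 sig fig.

I_x ≈ 1.669 × 10⁶ mm⁴

Break the section into simple shapes (no overlaps), measuring from the bottom-left corner of the bounding box.
Outer circle: ⌀95, A = 7088.22 mm², y = 47.5 mm, Ī = 3 998 198 mm⁴.
Bore (subtracted): ⌀83, A = 5410.61 mm², y = 47.5 mm, Ī = 2 329 605 mm⁴.
By symmetry the centroid is at mid-height, ȳ = 47.5 mm.
All pieces are centred on the centroidal x-axis, so I = ΣĪ (holes subtracted) = 1 668 593 mm⁴.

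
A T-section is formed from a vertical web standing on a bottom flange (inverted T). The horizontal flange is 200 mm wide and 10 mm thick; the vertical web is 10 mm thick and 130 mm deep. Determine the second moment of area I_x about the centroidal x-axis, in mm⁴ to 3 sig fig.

Split into non-overlapping primitives; take the origin at the lower-left of the bounding box.
Flange: 200 × 10, A = 2 000 mm², y = 5 mm, Ī = 16 667 mm⁴.
Web: 10 × 130, A = 1 300 mm², y = 75 mm, Ī = 1 830 833 mm⁴.
Centroid: ȳ = ΣA·y / ΣA = 32.576 mm.
Transfer each piece to the centroidal x-axis using Ī + A·d² with d = y − 32.576:
  flange: d = -27.576 mm → contributes +1 537 511 mm⁴
  web: d = 42.424 mm → contributes +4 170 595 mm⁴
Total I = 5 708 106 mm⁴.

I_x ≈ 5.71 × 10⁶ mm⁴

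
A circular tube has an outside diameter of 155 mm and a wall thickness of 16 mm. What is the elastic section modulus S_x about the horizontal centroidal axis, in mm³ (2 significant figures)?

S_x ≈ 2.2 × 10⁵ mm³

Decompose the section into non-overlapping parts with the origin at the bottom-left of its bounding rectangle.
Outer circle: ⌀155, A = 18 869 mm², y = 77.5 mm, Ī = 28 333 269 mm⁴.
Bore (subtracted): ⌀123, A = 11 882 mm², y = 77.5 mm, Ī = 11 235 447 mm⁴.
By symmetry the centroid is at mid-height, ȳ = 77.5 mm.
All pieces are centred on the horizontal centroidal axis, so I = ΣĪ (holes subtracted) = 17 097 823 mm⁴.
Extreme fibre distance c = 77.5 mm; S = I/c = 220 617 mm³.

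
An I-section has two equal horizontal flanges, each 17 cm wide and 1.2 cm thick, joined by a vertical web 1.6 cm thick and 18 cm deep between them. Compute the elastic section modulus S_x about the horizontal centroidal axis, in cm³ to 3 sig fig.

S_x ≈ 445 cm³

Decompose the section into non-overlapping parts with the origin at the bottom-left of its bounding rectangle.
Bottom flange: 17 × 1.2, A = 20.4 cm², y = 0.6 cm, Ī = 2.448 cm⁴.
Web: 1.6 × 18, A = 28.8 cm², y = 10.2 cm, Ī = 777.6 cm⁴.
Top flange: 17 × 1.2, A = 20.4 cm², y = 19.8 cm, Ī = 2.448 cm⁴.
By symmetry the centroid is at mid-height, ȳ = 10.2 cm.
Transfer each piece to the horizontal centroidal axis using Ī + A·d² with d = y − 10.2:
  bottom flange: d = -9.6 cm → contributes +1882.5 cm⁴
  web: d = 0 cm → contributes +777.6 cm⁴
  top flange: d = 9.6 cm → contributes +1882.5 cm⁴
Total I = 4542.6 cm⁴.
Extreme fibre distance c = 10.2 cm; S = I/c = 445.36 cm³.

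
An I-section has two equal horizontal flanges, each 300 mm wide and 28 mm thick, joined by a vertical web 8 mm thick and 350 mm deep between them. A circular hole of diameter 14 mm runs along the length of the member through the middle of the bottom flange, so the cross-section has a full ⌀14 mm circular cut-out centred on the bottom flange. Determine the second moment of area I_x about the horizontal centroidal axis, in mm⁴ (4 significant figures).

I_x ≈ 6.242 × 10⁸ mm⁴

Break the section into simple shapes (no overlaps), measuring from the bottom-left corner of the bounding box.
Bottom flange: 300 × 28, A = 8 400 mm², y = 14 mm, Ī = 548 800 mm⁴.
Web: 8 × 350, A = 2 800 mm², y = 203 mm, Ī = 28 583 333 mm⁴.
Top flange: 300 × 28, A = 8 400 mm², y = 392 mm, Ī = 548 800 mm⁴.
Hole (subtracted): ⌀14, A = 153.938 mm², y = 14 mm, Ī = 1885.74 mm⁴.
Centroid: ȳ = ΣA·y / ΣA = 204.496 mm.
Transfer each piece to the horizontal centroidal axis using Ī + A·d² with d = y − 204.496:
  bottom flange: d = -190.496 mm → contributes +305 374 589 mm⁴
  web: d = -1.49615 mm → contributes +28 589 601 mm⁴
  top flange: d = 187.504 mm → contributes +295 873 417 mm⁴
  hole: d = -190.496 mm → contributes −5 588 110 mm⁴
Total I = 624 249 497 mm⁴.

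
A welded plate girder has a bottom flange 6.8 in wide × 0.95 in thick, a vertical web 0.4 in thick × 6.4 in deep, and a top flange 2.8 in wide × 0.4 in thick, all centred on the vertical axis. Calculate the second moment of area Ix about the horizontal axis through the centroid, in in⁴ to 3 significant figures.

Ix ≈ 70.3 in⁴

Decompose the section into non-overlapping parts with the origin at the bottom-left of its bounding rectangle.
Bottom plate: 6.8 × 0.95, A = 6.46 in², y = 0.475 in, Ī = 0.48585 in⁴.
Web plate: 0.4 × 6.4, A = 2.56 in², y = 4.15 in, Ī = 8.7381 in⁴.
Top plate: 2.8 × 0.4, A = 1.12 in², y = 7.55 in, Ī = 0.014933 in⁴.
Centroid: ȳ = ΣA·y / ΣA = 2.1843 in.
Transfer each piece to the horizontal axis through the centroid using Ī + A·d² with d = y − 2.1843:
  bottom plate: d = -1.7093 in → contributes +19.359 in⁴
  web plate: d = 1.9657 in → contributes +18.63 in⁴
  top plate: d = 5.3657 in → contributes +32.261 in⁴
Total I = 70.251 in⁴.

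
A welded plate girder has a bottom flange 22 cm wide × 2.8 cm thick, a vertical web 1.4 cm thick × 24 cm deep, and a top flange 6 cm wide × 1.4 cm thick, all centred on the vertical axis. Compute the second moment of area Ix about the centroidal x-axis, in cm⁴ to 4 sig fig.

Split into non-overlapping primitives; take the origin at the lower-left of the bounding box.
Bottom plate: 22 × 2.8, A = 61.6 cm², y = 1.4 cm, Ī = 40.2453 cm⁴.
Web plate: 1.4 × 24, A = 33.6 cm², y = 14.8 cm, Ī = 1612.8 cm⁴.
Top plate: 6 × 1.4, A = 8.4 cm², y = 27.5 cm, Ī = 1.372 cm⁴.
Centroid: ȳ = ΣA·y / ΣA = 7.86216 cm.
Transfer each piece to the centroidal x-axis using Ī + A·d² with d = y − 7.86216:
  bottom plate: d = -6.46216 cm → contributes +2612.63 cm⁴
  web plate: d = 6.93784 cm → contributes +3230.09 cm⁴
  top plate: d = 19.6378 cm → contributes +3240.79 cm⁴
Total I = 9083.51 cm⁴.

Ix ≈ 9084 cm⁴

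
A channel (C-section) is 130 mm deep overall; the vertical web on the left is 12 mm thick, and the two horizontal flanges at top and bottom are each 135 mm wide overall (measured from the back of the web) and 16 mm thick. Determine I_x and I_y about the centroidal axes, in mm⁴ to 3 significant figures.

I_x ≈ 1.51 × 10⁷ mm⁴, I_y ≈ 1.01 × 10⁷ mm⁴

Decompose the section into non-overlapping parts with the origin at the bottom-left of its bounding rectangle.
Web: 12 × 130, A = 1 560 mm², y = 65 mm, Ī = 2 197 000 mm⁴.
Top flange (beyond web): 123 × 16, A = 1 968 mm², y = 122 mm, Ī = 41 984 mm⁴.
Bottom flange (beyond web): 123 × 16, A = 1 968 mm², y = 8 mm, Ī = 41 984 mm⁴.
By symmetry the centroid is at mid-height, ȳ = 65 mm.
Transfer each piece to the centroidal x-axis using Ī + A·d² with d = y − 65:
  web: d = 0 mm → contributes +2 197 000 mm⁴
  top flange (beyond web): d = 57 mm → contributes +6 436 016 mm⁴
  bottom flange (beyond web): d = -57 mm → contributes +6 436 016 mm⁴
Total I = 15 069 032 mm⁴.
For the y-axis: x̄ = 54.341 mm.
Repeating about the centroidal y-axis gives I_y = 10 071 298 mm⁴.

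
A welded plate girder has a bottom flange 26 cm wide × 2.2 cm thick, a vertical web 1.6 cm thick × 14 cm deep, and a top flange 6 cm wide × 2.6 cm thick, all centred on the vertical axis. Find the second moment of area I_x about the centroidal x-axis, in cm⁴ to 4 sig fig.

Treat the section as a set of non-overlapping primitives; coordinates are from the bounding-box lower-left.
Bottom plate: 26 × 2.2, A = 57.2 cm², y = 1.1 cm, Ī = 23.0707 cm⁴.
Web plate: 1.6 × 14, A = 22.4 cm², y = 9.2 cm, Ī = 365.867 cm⁴.
Top plate: 6 × 2.6, A = 15.6 cm², y = 17.5 cm, Ī = 8.788 cm⁴.
Centroid: ȳ = ΣA·y / ΣA = 5.69328 cm.
Transfer each piece to the centroidal x-axis using Ī + A·d² with d = y − 5.69328:
  bottom plate: d = -4.59328 cm → contributes +1229.89 cm⁴
  web plate: d = 3.50672 cm → contributes +641.322 cm⁴
  top plate: d = 11.8067 cm → contributes +2183.41 cm⁴
Total I = 4054.62 cm⁴.

I_x ≈ 4055 cm⁴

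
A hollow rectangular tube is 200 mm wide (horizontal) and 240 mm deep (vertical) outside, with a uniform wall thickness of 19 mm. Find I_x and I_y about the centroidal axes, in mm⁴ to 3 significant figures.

Split into non-overlapping primitives; take the origin at the lower-left of the bounding box.
Outer rectangle: 200 × 240, A = 48 000 mm², y = 120 mm, Ī = 230 400 000 mm⁴.
Inner void (subtracted): 162 × 202, A = 32 724 mm², y = 120 mm, Ī = 111 272 508 mm⁴.
By symmetry the centroid is at mid-height, ȳ = 120 mm.
All pieces are centred on the centroidal x-axis, so I = ΣĪ (holes subtracted) = 119 127 492 mm⁴.
Repeating about the centroidal y-axis gives I_y = 88 432 612 mm⁴.

I_x ≈ 1.19 × 10⁸ mm⁴, I_y ≈ 8.84 × 10⁷ mm⁴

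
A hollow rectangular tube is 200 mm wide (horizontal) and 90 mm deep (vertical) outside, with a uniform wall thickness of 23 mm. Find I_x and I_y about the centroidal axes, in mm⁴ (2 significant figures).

I_x ≈ 1.1 × 10⁷ mm⁴, I_y ≈ 4.7 × 10⁷ mm⁴

Break the section into simple shapes (no overlaps), measuring from the bottom-left corner of the bounding box.
Outer rectangle: 200 × 90, A = 18 000 mm², y = 45 mm, Ī = 12 150 000 mm⁴.
Inner void (subtracted): 154 × 44, A = 6 776 mm², y = 45 mm, Ī = 1 093 195 mm⁴.
By symmetry the centroid is at mid-height, ȳ = 45 mm.
All pieces are centred on the centroidal x-axis, so I = ΣĪ (holes subtracted) = 11 056 805 mm⁴.
Repeating about the centroidal y-axis gives I_y = 46 608 365 mm⁴.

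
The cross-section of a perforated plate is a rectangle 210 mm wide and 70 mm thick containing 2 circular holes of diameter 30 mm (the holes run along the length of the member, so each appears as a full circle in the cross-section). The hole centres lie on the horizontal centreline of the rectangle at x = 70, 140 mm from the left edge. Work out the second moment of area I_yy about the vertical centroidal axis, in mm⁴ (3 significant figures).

I_yy ≈ 5.22 × 10⁷ mm⁴

Treat the section as a set of non-overlapping primitives; coordinates are from the bounding-box lower-left.
Plate: 210 × 70, A = 14 700 mm², x = 105 mm, Ī = 54 022 500 mm⁴.
Hole 1 (subtracted): ⌀30, A = 706.86 mm², x = 70 mm, Ī = 39 761 mm⁴.
Hole 2 (subtracted): ⌀30, A = 706.86 mm², x = 140 mm, Ī = 39 761 mm⁴.
By symmetry the centroid is at mid-width, x̄ = 105 mm.
Transfer each piece to the vertical centroidal axis using Ī + A·d² with d = x − 105:
  plate: d = 0 mm → contributes +54 022 500 mm⁴
  hole 1: d = -35 mm → contributes −905 662 mm⁴
  hole 2: d = 35 mm → contributes −905 662 mm⁴
Total I = 52 211 175 mm⁴.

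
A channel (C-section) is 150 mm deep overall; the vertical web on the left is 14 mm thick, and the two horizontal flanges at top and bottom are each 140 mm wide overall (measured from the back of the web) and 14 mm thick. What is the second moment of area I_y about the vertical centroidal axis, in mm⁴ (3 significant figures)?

I_y ≈ 1.12 × 10⁷ mm⁴

Split into non-overlapping primitives; take the origin at the lower-left of the bounding box.
Web: 14 × 150, A = 2 100 mm², x = 7 mm, Ī = 34 300 mm⁴.
Top flange (beyond web): 126 × 14, A = 1 764 mm², x = 77 mm, Ī = 2 333 772 mm⁴.
Bottom flange (beyond web): 126 × 14, A = 1 764 mm², x = 77 mm, Ī = 2 333 772 mm⁴.
Centroid: x̄ = ΣA·x / ΣA = 50.881 mm.
Transfer each piece to the vertical centroidal axis using Ī + A·d² with d = x − 50.881:
  web: d = -43.881 mm → contributes +4 077 864 mm⁴
  top flange (beyond web): d = 26.119 mm → contributes +3 537 214 mm⁴
  bottom flange (beyond web): d = 26.119 mm → contributes +3 537 214 mm⁴
Total I = 11 152 292 mm⁴.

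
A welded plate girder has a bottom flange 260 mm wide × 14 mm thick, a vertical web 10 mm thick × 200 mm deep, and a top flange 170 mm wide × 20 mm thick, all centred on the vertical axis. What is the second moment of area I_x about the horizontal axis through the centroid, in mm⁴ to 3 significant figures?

Split into non-overlapping primitives; take the origin at the lower-left of the bounding box.
Bottom plate: 260 × 14, A = 3 640 mm², y = 7 mm, Ī = 59 453 mm⁴.
Web plate: 10 × 200, A = 2 000 mm², y = 114 mm, Ī = 6 666 667 mm⁴.
Top plate: 170 × 20, A = 3 400 mm², y = 224 mm, Ī = 113 333 mm⁴.
Centroid: ȳ = ΣA·y / ΣA = 112.29 mm.
Transfer each piece to the horizontal axis through the centroid using Ī + A·d² with d = y − 112.29:
  bottom plate: d = -105.29 mm → contributes +40 410 604 mm⁴
  web plate: d = 1.7124 mm → contributes +6 672 531 mm⁴
  top plate: d = 111.71 mm → contributes +42 544 170 mm⁴
Total I = 89 627 306 mm⁴.

I_x ≈ 8.96 × 10⁷ mm⁴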